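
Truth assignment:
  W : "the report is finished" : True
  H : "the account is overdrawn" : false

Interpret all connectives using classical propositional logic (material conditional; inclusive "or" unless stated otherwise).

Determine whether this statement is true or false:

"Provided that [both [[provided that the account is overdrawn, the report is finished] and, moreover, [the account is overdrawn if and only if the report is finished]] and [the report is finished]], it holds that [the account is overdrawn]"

This is (((H -> W) and (H iff W)) and W) -> H.

H -> W = False -> True = True
H iff W = False iff True = False
(H -> W) and (H iff W) = True and False = False
((H -> W) and (H iff W)) and W = False and True = False
(((H -> W) and (H iff W)) and W) -> H = False -> False = True

True.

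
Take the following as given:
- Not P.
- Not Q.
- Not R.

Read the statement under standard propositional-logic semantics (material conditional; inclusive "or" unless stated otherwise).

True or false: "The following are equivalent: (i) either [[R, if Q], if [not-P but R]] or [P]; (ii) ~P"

Parsed as (((not P and R) -> (Q -> R)) or P) iff not P

not P = not False = True
not P and R = True and False = False
Q -> R = False -> False = True
(not P and R) -> (Q -> R) = False -> True = True
((not P and R) -> (Q -> R)) or P = True or False = True
not P = not False = True
(((not P and R) -> (Q -> R)) or P) iff not P = True iff True = True

The statement is true.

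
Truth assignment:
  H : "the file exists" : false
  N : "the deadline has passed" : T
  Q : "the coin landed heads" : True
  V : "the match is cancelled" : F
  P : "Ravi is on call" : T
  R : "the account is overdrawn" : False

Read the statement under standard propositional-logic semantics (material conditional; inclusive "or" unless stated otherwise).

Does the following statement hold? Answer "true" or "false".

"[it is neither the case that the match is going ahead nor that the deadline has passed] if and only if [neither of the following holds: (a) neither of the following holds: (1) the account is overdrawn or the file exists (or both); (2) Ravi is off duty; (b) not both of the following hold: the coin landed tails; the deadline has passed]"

Parsed as (¬V ↓ N) ↔ (((R ∨ H) ↓ ¬P) ↓ (¬Q ↑ N))

¬V = ¬F = T
¬V ↓ N = T ↓ T = F
R ∨ H = F ∨ F = F
¬P = ¬T = F
(R ∨ H) ↓ ¬P = F ↓ F = T
¬Q = ¬T = F
¬Q ↑ N = F ↑ T = T
((R ∨ H) ↓ ¬P) ↓ (¬Q ↑ N) = T ↓ T = F
(¬V ↓ N) ↔ (((R ∨ H) ↓ ¬P) ↓ (¬Q ↑ N)) = F ↔ F = T

true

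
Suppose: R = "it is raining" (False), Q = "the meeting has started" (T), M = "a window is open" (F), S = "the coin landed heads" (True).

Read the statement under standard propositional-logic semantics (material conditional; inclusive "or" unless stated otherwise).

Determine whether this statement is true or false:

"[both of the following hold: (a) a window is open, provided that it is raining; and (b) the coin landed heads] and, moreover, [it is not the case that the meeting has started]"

Values: R=F, M=F, S=T, Q=T.
In symbols: ((R -> M) & S) & ~Q

R -> M = F -> F = T
(R -> M) & S = T & T = T
~Q = ~T = F
((R -> M) & S) & ~Q = T & F = F

The statement is false.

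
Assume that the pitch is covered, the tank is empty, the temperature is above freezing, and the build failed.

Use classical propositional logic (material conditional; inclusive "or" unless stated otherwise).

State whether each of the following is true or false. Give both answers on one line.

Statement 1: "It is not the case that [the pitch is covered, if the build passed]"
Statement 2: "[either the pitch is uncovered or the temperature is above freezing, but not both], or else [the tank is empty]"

Let S = "the build passed" (F), P = "the pitch is covered" (T), R = "the temperature is below freezing" (F), Q = "the tank is full" (F).

Statement 1: Parsed as ¬(S → P)

S → P = F → T = T
¬(S → P) = ¬T = F
Hence Statement 1 is false.

Statement 2: This is (¬P ⊕ ¬R) ∨ ¬Q.

¬P = ¬T = F
¬R = ¬F = T
¬P ⊕ ¬R = F ⊕ T = T
¬Q = ¬F = T
(¬P ⊕ ¬R) ∨ ¬Q = T ∨ T = T
So Statement 2 is true.

Statement 1 F, Statement 2 T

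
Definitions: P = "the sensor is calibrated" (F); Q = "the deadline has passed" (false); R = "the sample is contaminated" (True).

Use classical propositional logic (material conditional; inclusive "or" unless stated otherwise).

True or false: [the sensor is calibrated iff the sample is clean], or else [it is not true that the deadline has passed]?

Values: P=False, R=True, Q=False.
This is (P iff not R) or not Q.

not R = not True = False
P iff not R = False iff False = True
not Q = not False = True
(P iff not R) or not Q = True or True = True

The statement is true.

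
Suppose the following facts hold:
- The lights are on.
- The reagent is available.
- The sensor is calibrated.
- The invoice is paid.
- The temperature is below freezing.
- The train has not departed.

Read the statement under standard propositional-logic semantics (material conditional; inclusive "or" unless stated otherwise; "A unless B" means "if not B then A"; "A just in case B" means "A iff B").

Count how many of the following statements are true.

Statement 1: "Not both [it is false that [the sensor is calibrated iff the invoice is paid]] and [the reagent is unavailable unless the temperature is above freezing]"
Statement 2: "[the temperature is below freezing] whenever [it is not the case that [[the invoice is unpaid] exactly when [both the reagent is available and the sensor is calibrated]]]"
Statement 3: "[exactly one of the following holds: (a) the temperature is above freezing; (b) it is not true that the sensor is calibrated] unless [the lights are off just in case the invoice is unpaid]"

3

Let R = "the sensor is calibrated" (T), S = "the invoice is paid" (T), Q = "the reagent is available" (T), U = "the temperature is below freezing" (T), P = "the lights are on" (T).

Statement 1: This is ¬(R ↔ S) ↑ (¬Q ∨ ¬U).

R ↔ S = T ↔ T = T
¬(R ↔ S) = ¬T = F
¬Q = ¬T = F
¬U = ¬T = F
¬Q ∨ ¬U = F ∨ F = F
¬(R ↔ S) ↑ (¬Q ∨ ¬U) = F ↑ F = T
Thus Statement 1 is true.

Statement 2: Formalization: ¬(¬S ↔ (Q ∧ R)) → U

¬S = ¬T = F
Q ∧ R = T ∧ T = T
¬S ↔ (Q ∧ R) = F ↔ T = F
¬(¬S ↔ (Q ∧ R)) = ¬F = T
¬(¬S ↔ (Q ∧ R)) → U = T → T = T
Thus Statement 2 is true.

Statement 3: Parsed as (¬U ⊕ ¬R) ∨ (¬P ↔ ¬S)

¬U = ¬T = F
¬R = ¬T = F
¬U ⊕ ¬R = F ⊕ F = F
¬P = ¬T = F
¬S = ¬T = F
¬P ↔ ¬S = F ↔ F = T
(¬U ⊕ ¬R) ∨ (¬P ↔ ¬S) = F ∨ T = T
So Statement 3 is true.

3 of the 3 statements are true.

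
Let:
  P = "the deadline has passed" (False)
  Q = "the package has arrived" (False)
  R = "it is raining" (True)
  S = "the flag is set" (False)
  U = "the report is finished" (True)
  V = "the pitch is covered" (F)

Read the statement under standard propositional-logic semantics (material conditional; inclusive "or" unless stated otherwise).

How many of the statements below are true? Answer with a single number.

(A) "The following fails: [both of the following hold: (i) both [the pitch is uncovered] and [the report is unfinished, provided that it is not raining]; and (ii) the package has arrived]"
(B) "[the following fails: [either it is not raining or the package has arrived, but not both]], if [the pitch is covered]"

(A): This is not ((not V and (not R -> not U)) and Q).

not V = not False = True
not R = not True = False
not U = not True = False
not R -> not U = False -> False = True
not V and (not R -> not U) = True and True = True
(not V and (not R -> not U)) and Q = True and False = False
not ((not V and (not R -> not U)) and Q) = not False = True
Thus (A) is true.

(B): Formalization: V -> not (not R xor Q)

not R = not True = False
not R xor Q = False xor False = False
not (not R xor Q) = not False = True
V -> not (not R xor Q) = False -> True = True
Thus (B) is true.

True statements: 2.

2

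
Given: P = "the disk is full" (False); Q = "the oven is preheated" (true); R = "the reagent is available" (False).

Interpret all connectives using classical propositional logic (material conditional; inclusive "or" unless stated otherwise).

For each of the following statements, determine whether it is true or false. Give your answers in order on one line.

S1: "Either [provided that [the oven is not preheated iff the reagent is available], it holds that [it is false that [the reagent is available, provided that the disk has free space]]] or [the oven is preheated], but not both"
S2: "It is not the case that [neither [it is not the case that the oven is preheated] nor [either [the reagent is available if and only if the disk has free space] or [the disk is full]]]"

S1: This is ((not Q iff R) -> not (not P -> R)) xor Q.

not Q = not True = False
not Q iff R = False iff False = True
not P = not False = True
not P -> R = True -> False = False
not (not P -> R) = not False = True
(not Q iff R) -> not (not P -> R) = True -> True = True
((not Q iff R) -> not (not P -> R)) xor Q = True xor True = False
Thus S1 is false.

S2: Formalization: not (not Q nor ((R iff not P) or P))

not Q = not True = False
not P = not False = True
R iff not P = False iff True = False
(R iff not P) or P = False or False = False
not Q nor ((R iff not P) or P) = False nor False = True
not (not Q nor ((R iff not P) or P)) = not True = False
Thus S2 is false.

S1 false; S2 false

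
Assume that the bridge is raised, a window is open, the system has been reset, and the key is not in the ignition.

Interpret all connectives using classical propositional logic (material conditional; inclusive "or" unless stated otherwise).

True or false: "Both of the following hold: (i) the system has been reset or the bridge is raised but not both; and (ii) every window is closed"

The statement is false.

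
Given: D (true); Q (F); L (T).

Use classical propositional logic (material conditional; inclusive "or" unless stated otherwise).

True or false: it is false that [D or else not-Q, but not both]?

true

Values: D=T, Q=F.
Parsed as ¬(D ⊕ ¬Q)

¬Q = ¬F = T
D ⊕ ¬Q = T ⊕ T = F
¬(D ⊕ ¬Q) = ¬F = T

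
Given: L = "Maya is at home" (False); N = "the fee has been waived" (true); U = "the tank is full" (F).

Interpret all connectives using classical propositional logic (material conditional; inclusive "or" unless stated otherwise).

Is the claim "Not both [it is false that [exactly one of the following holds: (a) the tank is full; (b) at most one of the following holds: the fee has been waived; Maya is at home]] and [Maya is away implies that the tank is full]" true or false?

True.

In symbols: ¬(U ⊕ (N ↑ L)) ↑ (¬L → U)

N ↑ L = T ↑ F = T
U ⊕ (N ↑ L) = F ⊕ T = T
¬(U ⊕ (N ↑ L)) = ¬T = F
¬L = ¬F = T
¬L → U = T → F = F
¬(U ⊕ (N ↑ L)) ↑ (¬L → U) = F ↑ F = T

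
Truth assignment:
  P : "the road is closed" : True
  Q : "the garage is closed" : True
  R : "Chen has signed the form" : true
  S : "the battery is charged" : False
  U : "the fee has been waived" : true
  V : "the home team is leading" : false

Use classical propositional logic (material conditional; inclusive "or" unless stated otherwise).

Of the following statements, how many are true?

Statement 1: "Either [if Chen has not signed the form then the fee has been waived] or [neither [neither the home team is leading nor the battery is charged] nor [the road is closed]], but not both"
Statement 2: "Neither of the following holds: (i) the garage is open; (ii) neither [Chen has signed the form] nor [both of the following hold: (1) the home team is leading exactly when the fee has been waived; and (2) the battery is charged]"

2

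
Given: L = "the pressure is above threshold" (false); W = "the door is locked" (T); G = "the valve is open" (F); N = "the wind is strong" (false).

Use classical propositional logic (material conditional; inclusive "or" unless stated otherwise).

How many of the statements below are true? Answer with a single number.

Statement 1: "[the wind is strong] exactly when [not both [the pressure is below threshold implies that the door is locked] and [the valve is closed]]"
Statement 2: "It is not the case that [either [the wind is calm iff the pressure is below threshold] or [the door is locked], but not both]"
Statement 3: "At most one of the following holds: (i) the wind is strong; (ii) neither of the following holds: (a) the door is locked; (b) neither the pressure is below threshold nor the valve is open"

3

Statement 1: Formalization: N <-> ((~L -> W) nand ~G)

~L = ~F = T
~L -> W = T -> T = T
~G = ~F = T
(~L -> W) nand ~G = T nand T = F
N <-> ((~L -> W) nand ~G) = F <-> F = T
So Statement 1 is true.

Statement 2: Parsed as ~((~N <-> ~L) xor W)

~N = ~F = T
~L = ~F = T
~N <-> ~L = T <-> T = T
(~N <-> ~L) xor W = T xor T = F
~((~N <-> ~L) xor W) = ~F = T
Hence Statement 2 is true.

Statement 3: This is N nand (W nor (~L nor G)).

~L = ~F = T
~L nor G = T nor F = F
W nor (~L nor G) = T nor F = F
N nand (W nor (~L nor G)) = F nand F = T
Thus Statement 3 is true.

3 of the 3 statements are true (Statement 1, Statement 2, Statement 3).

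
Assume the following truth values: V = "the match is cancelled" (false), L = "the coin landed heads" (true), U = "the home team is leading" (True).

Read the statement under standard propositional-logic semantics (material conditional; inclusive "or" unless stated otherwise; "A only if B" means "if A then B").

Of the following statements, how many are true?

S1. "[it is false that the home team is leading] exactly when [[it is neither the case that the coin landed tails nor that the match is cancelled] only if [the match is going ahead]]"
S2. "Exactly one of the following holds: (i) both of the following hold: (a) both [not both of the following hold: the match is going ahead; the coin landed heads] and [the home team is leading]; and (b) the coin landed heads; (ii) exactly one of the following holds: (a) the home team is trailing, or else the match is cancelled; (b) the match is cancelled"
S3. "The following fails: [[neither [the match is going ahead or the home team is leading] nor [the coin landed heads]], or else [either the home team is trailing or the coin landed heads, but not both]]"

0

S1: Parsed as ¬U ↔ ((¬L ↓ V) → ¬V)

¬U = ¬T = F
¬L = ¬T = F
¬L ↓ V = F ↓ F = T
¬V = ¬F = T
(¬L ↓ V) → ¬V = T → T = T
¬U ↔ ((¬L ↓ V) → ¬V) = F ↔ T = F
Thus S1 is false.

S2: In symbols: (((¬V ↑ L) ∧ U) ∧ L) ⊕ ((¬U ∨ V) ⊕ V)

¬V = ¬F = T
¬V ↑ L = T ↑ T = F
(¬V ↑ L) ∧ U = F ∧ T = F
((¬V ↑ L) ∧ U) ∧ L = F ∧ T = F
¬U = ¬T = F
¬U ∨ V = F ∨ F = F
(¬U ∨ V) ⊕ V = F ⊕ F = F
(((¬V ↑ L) ∧ U) ∧ L) ⊕ ((¬U ∨ V) ⊕ V) = F ⊕ F = F
So S2 is false.

S3: Formalization: ¬(((¬V ∨ U) ↓ L) ∨ (¬U ⊕ L))

¬V = ¬F = T
¬V ∨ U = T ∨ T = T
(¬V ∨ U) ↓ L = T ↓ T = F
¬U = ¬T = F
¬U ⊕ L = F ⊕ T = T
((¬V ∨ U) ↓ L) ∨ (¬U ⊕ L) = F ∨ T = T
¬(((¬V ∨ U) ↓ L) ∨ (¬U ⊕ L)) = ¬T = F
Thus S3 is false.

0 of the 3 statements are true (none).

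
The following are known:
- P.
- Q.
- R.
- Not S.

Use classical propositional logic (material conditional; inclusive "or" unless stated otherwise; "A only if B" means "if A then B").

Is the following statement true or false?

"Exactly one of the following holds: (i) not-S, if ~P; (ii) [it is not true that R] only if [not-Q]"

False.

In symbols: (not P -> not S) xor (not R -> not Q)

not P = not True = False
not S = not False = True
not P -> not S = False -> True = True
not R = not True = False
not Q = not True = False
not R -> not Q = False -> False = True
(not P -> not S) xor (not R -> not Q) = True xor True = False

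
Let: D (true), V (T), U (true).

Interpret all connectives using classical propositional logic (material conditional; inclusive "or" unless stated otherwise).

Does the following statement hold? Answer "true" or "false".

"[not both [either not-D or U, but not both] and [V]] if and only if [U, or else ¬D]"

This is ((~D xor U) nand V) <-> (U | ~D).

~D = ~T = F
~D xor U = F xor T = T
(~D xor U) nand V = T nand T = F
~D = ~T = F
U | ~D = T | F = T
((~D xor U) nand V) <-> (U | ~D) = F <-> T = F

False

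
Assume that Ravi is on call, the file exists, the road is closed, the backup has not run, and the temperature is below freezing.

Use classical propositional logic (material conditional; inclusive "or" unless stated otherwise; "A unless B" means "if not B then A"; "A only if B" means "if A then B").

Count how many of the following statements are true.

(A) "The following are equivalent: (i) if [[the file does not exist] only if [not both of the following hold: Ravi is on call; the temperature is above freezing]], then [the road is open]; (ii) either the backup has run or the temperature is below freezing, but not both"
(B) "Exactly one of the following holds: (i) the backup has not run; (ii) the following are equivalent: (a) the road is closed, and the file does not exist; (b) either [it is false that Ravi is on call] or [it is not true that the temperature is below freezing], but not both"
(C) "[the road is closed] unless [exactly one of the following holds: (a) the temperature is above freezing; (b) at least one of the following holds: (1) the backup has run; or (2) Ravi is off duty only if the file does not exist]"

1

Let K = "the file exists" (T), N = "Ravi is on call" (T), P = "the temperature is below freezing" (T), U = "the road is closed" (T), G = "the backup has run" (F).

(A): Parsed as ((¬K → (N ↑ ¬P)) → ¬U) ↔ (G ⊕ P)

¬K = ¬T = F
¬P = ¬T = F
N ↑ ¬P = T ↑ F = T
¬K → (N ↑ ¬P) = F → T = T
¬U = ¬T = F
(¬K → (N ↑ ¬P)) → ¬U = T → F = F
G ⊕ P = F ⊕ T = T
((¬K → (N ↑ ¬P)) → ¬U) ↔ (G ⊕ P) = F ↔ T = F
Thus (A) is false.

(B): Formalization: ¬G ⊕ ((U ∧ ¬K) ↔ (¬N ⊕ ¬P))

¬G = ¬F = T
¬K = ¬T = F
U ∧ ¬K = T ∧ F = F
¬N = ¬T = F
¬P = ¬T = F
¬N ⊕ ¬P = F ⊕ F = F
(U ∧ ¬K) ↔ (¬N ⊕ ¬P) = F ↔ F = T
¬G ⊕ ((U ∧ ¬K) ↔ (¬N ⊕ ¬P)) = T ⊕ T = F
So (B) is false.

(C): Parsed as U ∨ (¬P ⊕ (G ∨ (¬N → ¬K)))

¬P = ¬T = F
¬N = ¬T = F
¬K = ¬T = F
¬N → ¬K = F → F = T
G ∨ (¬N → ¬K) = F ∨ T = T
¬P ⊕ (G ∨ (¬N → ¬K)) = F ⊕ T = T
U ∨ (¬P ⊕ (G ∨ (¬N → ¬K))) = T ∨ T = T
Hence (C) is true.

True statements: 1 ((C)).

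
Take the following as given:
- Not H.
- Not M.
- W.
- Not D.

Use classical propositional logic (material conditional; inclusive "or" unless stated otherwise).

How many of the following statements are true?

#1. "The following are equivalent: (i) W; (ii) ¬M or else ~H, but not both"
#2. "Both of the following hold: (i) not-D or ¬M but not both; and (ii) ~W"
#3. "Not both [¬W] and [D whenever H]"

1

#1: Formalization: W <-> (~M xor ~H)

~M = ~F = T
~H = ~F = T
~M xor ~H = T xor T = F
W <-> (~M xor ~H) = T <-> F = F
Hence #1 is false.

#2: Parsed as (~D xor ~M) & ~W

~D = ~F = T
~M = ~F = T
~D xor ~M = T xor T = F
~W = ~T = F
(~D xor ~M) & ~W = F & F = F
Hence #2 is false.

#3: In symbols: ~W nand (H -> D)

~W = ~T = F
H -> D = F -> F = T
~W nand (H -> D) = F nand T = T
Hence #3 is true.

Count: 1.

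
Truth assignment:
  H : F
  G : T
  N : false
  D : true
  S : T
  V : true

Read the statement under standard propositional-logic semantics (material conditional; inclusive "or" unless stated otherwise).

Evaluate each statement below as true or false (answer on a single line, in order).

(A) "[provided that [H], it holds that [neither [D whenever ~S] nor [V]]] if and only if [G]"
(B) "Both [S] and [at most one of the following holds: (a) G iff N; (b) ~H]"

(A): This is (H -> ((not S -> D) nor V)) iff G.

not S = not True = False
not S -> D = False -> True = True
(not S -> D) nor V = True nor True = False
H -> ((not S -> D) nor V) = False -> False = True
(H -> ((not S -> D) nor V)) iff G = True iff True = True
Hence (A) is true.

(B): Formalization: S and ((G iff N) nand not H)

G iff N = True iff False = False
not H = not False = True
(G iff N) nand not H = False nand True = True
S and ((G iff N) nand not H) = True and True = True
So (B) is true.

(A) True; (B) True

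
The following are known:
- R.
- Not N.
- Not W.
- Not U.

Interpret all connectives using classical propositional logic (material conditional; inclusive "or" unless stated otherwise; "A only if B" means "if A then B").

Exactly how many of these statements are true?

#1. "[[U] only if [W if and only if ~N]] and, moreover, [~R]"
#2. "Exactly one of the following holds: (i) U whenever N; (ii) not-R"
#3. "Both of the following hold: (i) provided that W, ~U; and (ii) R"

2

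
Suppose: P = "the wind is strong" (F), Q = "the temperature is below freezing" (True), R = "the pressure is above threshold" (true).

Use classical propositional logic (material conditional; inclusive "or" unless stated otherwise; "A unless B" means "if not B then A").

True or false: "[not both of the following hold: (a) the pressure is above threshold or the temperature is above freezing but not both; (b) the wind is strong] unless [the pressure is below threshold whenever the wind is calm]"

In symbols: ((R xor not Q) nand P) or (not P -> not R)

not Q = not True = False
R xor not Q = True xor False = True
(R xor not Q) nand P = True nand False = True
not P = not False = True
not R = not True = False
not P -> not R = True -> False = False
((R xor not Q) nand P) or (not P -> not R) = True or False = True

True.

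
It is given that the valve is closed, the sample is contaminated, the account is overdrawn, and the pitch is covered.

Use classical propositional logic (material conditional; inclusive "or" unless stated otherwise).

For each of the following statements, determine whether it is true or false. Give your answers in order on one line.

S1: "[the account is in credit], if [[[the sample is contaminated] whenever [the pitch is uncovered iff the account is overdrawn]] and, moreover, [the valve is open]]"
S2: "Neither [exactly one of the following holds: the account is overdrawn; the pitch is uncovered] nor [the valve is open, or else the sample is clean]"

Let L = "the pitch is covered" (T), D = "the account is overdrawn" (T), V = "the sample is contaminated" (T), R = "the valve is open" (F).

S1: In symbols: (((~L <-> D) -> V) & R) -> ~D

~L = ~T = F
~L <-> D = F <-> T = F
(~L <-> D) -> V = F -> T = T
((~L <-> D) -> V) & R = T & F = F
~D = ~T = F
(((~L <-> D) -> V) & R) -> ~D = F -> F = T
Hence S1 is true.

S2: This is (D xor ~L) nor (R | ~V).

~L = ~T = F
D xor ~L = T xor F = T
~V = ~T = F
R | ~V = F | F = F
(D xor ~L) nor (R | ~V) = T nor F = F
Thus S2 is false.

S1 True; S2 False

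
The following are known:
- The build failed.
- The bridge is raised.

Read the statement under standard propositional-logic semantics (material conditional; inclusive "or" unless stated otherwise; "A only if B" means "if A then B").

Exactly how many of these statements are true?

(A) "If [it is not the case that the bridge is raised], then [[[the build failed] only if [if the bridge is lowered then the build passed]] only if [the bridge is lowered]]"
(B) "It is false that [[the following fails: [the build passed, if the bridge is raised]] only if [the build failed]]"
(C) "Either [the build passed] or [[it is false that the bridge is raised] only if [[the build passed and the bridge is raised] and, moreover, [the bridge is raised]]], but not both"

Let Q = "the bridge is raised" (T), P = "the build passed" (F).

(A): Formalization: ¬Q → ((¬P → (¬Q → P)) → ¬Q)

¬Q = ¬T = F
¬P = ¬F = T
¬Q = ¬T = F
¬Q → P = F → F = T
¬P → (¬Q → P) = T → T = T
¬Q = ¬T = F
(¬P → (¬Q → P)) → ¬Q = T → F = F
¬Q → ((¬P → (¬Q → P)) → ¬Q) = F → F = T
Thus (A) is true.

(B): This is ¬(¬(Q → P) → ¬P).

Q → P = T → F = F
¬(Q → P) = ¬F = T
¬P = ¬F = T
¬(Q → P) → ¬P = T → T = T
¬(¬(Q → P) → ¬P) = ¬T = F
So (B) is false.

(C): Formalization: P ⊕ (¬Q → ((P ∧ Q) ∧ Q))

¬Q = ¬T = F
P ∧ Q = F ∧ T = F
(P ∧ Q) ∧ Q = F ∧ T = F
¬Q → ((P ∧ Q) ∧ Q) = F → F = T
P ⊕ (¬Q → ((P ∧ Q) ∧ Q)) = F ⊕ T = T
Hence (C) is true.

Count: 2.

2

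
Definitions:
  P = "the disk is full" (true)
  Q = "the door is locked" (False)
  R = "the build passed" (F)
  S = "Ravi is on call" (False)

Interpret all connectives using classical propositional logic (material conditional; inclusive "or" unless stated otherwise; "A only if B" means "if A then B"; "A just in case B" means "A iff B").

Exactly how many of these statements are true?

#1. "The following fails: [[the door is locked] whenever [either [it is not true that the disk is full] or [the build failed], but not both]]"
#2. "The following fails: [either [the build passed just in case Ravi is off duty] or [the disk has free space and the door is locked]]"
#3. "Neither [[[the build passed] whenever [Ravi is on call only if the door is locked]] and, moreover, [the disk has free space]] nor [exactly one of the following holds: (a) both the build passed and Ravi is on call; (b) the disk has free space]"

3

#1: This is not ((not P xor not R) -> Q).

not P = not True = False
not R = not False = True
not P xor not R = False xor True = True
(not P xor not R) -> Q = True -> False = False
not ((not P xor not R) -> Q) = not False = True
Thus #1 is true.

#2: Formalization: not ((R iff not S) or (not P and Q))

not S = not False = True
R iff not S = False iff True = False
not P = not True = False
not P and Q = False and False = False
(R iff not S) or (not P and Q) = False or False = False
not ((R iff not S) or (not P and Q)) = not False = True
So #2 is true.

#3: Parsed as (((S -> Q) -> R) and not P) nor ((R and S) xor not P)

S -> Q = False -> False = True
(S -> Q) -> R = True -> False = False
not P = not True = False
((S -> Q) -> R) and not P = False and False = False
R and S = False and False = False
not P = not True = False
(R and S) xor not P = False xor False = False
(((S -> Q) -> R) and not P) nor ((R and S) xor not P) = False nor False = True
Thus #3 is true.

True statements: 3.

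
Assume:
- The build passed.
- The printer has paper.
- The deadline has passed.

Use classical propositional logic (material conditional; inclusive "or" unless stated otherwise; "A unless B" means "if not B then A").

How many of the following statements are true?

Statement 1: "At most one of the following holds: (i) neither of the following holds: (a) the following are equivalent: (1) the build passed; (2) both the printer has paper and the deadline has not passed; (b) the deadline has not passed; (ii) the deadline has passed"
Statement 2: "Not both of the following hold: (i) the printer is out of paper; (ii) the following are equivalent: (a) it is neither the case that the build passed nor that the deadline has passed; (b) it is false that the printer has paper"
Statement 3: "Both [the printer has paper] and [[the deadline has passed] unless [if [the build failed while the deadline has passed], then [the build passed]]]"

2

Let V = "the build passed" (True), N = "the printer has paper" (True), R = "the deadline has passed" (True).

Statement 1: Formalization: ((V iff (N and not R)) nor not R) nand R

not R = not True = False
N and not R = True and False = False
V iff (N and not R) = True iff False = False
not R = not True = False
(V iff (N and not R)) nor not R = False nor False = True
((V iff (N and not R)) nor not R) nand R = True nand True = False
Thus Statement 1 is false.

Statement 2: In symbols: not N nand ((V nor R) iff not N)

not N = not True = False
V nor R = True nor True = False
not N = not True = False
(V nor R) iff not N = False iff False = True
not N nand ((V nor R) iff not N) = False nand True = True
So Statement 2 is true.

Statement 3: This is N and (R or ((not V and R) -> V)).

not V = not True = False
not V and R = False and True = False
(not V and R) -> V = False -> True = True
R or ((not V and R) -> V) = True or True = True
N and (R or ((not V and R) -> V)) = True and True = True
Hence Statement 3 is true.

True statements: 2 (Statement 2, Statement 3).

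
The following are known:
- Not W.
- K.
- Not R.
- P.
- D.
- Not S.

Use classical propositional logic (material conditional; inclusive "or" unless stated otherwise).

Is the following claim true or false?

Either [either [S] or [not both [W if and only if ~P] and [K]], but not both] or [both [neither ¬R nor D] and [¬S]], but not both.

The statement is false.

Parsed as (S ⊕ ((W ↔ ¬P) ↑ K)) ⊕ ((¬R ↓ D) ∧ ¬S)

¬P = ¬T = F
W ↔ ¬P = F ↔ F = T
(W ↔ ¬P) ↑ K = T ↑ T = F
S ⊕ ((W ↔ ¬P) ↑ K) = F ⊕ F = F
¬R = ¬F = T
¬R ↓ D = T ↓ T = F
¬S = ¬F = T
(¬R ↓ D) ∧ ¬S = F ∧ T = F
(S ⊕ ((W ↔ ¬P) ↑ K)) ⊕ ((¬R ↓ D) ∧ ¬S) = F ⊕ F = F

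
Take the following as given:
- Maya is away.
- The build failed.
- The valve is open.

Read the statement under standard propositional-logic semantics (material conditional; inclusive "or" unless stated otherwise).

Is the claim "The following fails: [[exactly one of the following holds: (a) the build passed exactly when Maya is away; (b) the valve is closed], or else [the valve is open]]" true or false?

false

Let Q = "the build passed" (False), P = "Maya is at home" (False), R = "the valve is open" (True).
Parsed as not (((Q iff not P) xor not R) or R)

not P = not False = True
Q iff not P = False iff True = False
not R = not True = False
(Q iff not P) xor not R = False xor False = False
((Q iff not P) xor not R) or R = False or True = True
not (((Q iff not P) xor not R) or R) = not True = False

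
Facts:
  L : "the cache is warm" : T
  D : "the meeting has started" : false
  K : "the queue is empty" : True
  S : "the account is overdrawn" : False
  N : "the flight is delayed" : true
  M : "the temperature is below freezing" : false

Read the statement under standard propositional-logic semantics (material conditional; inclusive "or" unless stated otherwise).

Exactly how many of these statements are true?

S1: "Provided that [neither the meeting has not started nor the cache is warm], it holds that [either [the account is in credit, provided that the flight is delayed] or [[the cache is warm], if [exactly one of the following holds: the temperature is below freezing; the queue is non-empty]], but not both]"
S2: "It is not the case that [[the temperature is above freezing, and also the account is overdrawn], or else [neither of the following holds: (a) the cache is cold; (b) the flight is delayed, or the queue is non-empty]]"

S1: Formalization: (not D nor L) -> ((N -> not S) xor ((M xor not K) -> L))

not D = not False = True
not D nor L = True nor True = False
not S = not False = True
N -> not S = True -> True = True
not K = not True = False
M xor not K = False xor False = False
(M xor not K) -> L = False -> True = True
(N -> not S) xor ((M xor not K) -> L) = True xor True = False
(not D nor L) -> ((N -> not S) xor ((M xor not K) -> L)) = False -> False = True
Thus S1 is true.

S2: Parsed as not ((not M and S) or (not L nor (N or not K)))

not M = not False = True
not M and S = True and False = False
not L = not True = False
not K = not True = False
N or not K = True or False = True
not L nor (N or not K) = False nor True = False
(not M and S) or (not L nor (N or not K)) = False or False = False
not ((not M and S) or (not L nor (N or not K))) = not False = True
Hence S2 is true.

True statements: 2.

2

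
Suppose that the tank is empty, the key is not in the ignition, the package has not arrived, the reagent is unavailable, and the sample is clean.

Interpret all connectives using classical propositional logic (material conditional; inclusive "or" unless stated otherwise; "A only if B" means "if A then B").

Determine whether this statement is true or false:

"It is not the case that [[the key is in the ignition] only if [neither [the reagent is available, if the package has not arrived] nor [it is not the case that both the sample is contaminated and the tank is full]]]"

false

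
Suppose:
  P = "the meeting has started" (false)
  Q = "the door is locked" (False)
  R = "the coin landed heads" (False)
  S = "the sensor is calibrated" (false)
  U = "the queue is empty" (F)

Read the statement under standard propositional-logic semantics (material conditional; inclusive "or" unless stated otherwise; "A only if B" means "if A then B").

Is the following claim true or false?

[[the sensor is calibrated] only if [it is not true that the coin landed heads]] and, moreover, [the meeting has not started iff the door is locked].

False

This is (S -> ~R) & (~P <-> Q).

~R = ~F = T
S -> ~R = F -> T = T
~P = ~F = T
~P <-> Q = T <-> F = F
(S -> ~R) & (~P <-> Q) = T & F = F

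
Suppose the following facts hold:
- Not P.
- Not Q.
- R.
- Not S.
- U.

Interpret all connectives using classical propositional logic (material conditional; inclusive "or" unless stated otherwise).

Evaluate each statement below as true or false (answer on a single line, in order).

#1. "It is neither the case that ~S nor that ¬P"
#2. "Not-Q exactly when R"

#1 F; #2 T

#1: Parsed as ~S nor ~P

~S = ~F = T
~P = ~F = T
~S nor ~P = T nor T = F
Hence #1 is false.

#2: Parsed as ~Q <-> R

~Q = ~F = T
~Q <-> R = T <-> T = T
Hence #2 is true.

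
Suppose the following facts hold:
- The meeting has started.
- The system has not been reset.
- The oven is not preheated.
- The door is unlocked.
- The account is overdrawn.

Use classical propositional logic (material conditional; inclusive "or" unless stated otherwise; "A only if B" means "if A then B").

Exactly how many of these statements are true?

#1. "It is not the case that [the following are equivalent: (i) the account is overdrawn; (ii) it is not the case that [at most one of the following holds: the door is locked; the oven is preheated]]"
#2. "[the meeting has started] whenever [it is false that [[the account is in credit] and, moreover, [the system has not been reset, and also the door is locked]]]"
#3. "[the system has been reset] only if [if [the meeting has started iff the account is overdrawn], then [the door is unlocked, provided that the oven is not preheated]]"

3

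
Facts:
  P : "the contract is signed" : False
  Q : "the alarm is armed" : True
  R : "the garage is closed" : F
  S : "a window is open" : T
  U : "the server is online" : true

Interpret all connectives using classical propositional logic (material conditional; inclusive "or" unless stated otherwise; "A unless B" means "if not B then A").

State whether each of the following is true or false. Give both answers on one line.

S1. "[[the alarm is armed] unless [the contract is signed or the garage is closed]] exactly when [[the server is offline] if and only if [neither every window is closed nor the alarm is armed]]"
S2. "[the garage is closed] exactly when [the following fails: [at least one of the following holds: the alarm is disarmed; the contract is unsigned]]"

S1 T; S2 T

S1: This is (Q or (P or R)) iff (not U iff (not S nor Q)).

P or R = False or False = False
Q or (P or R) = True or False = True
not U = not True = False
not S = not True = False
not S nor Q = False nor True = False
not U iff (not S nor Q) = False iff False = True
(Q or (P or R)) iff (not U iff (not S nor Q)) = True iff True = True
Hence S1 is true.

S2: This is R iff not (not Q or not P).

not Q = not True = False
not P = not False = True
not Q or not P = False or True = True
not (not Q or not P) = not True = False
R iff not (not Q or not P) = False iff False = True
Thus S2 is true.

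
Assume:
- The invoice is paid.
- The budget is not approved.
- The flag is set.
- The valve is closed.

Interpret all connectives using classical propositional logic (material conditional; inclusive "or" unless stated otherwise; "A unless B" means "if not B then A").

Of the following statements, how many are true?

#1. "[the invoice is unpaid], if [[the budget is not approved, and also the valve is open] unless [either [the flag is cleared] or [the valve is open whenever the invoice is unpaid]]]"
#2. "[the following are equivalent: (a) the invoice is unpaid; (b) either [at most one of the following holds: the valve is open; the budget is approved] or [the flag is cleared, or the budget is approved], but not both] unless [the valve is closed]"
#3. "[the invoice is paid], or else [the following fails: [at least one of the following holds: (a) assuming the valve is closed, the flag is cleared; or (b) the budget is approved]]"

2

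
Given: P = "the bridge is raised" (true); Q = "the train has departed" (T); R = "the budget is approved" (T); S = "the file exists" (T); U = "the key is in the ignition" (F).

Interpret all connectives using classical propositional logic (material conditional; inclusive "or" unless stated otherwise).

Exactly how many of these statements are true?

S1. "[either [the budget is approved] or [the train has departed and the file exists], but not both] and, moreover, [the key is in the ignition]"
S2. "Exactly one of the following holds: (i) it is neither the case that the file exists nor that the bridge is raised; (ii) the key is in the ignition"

0

S1: Formalization: (R xor (Q & S)) & U

Q & S = T & T = T
R xor (Q & S) = T xor T = F
(R xor (Q & S)) & U = F & F = F
So S1 is false.

S2: Formalization: (S nor P) xor U

S nor P = T nor T = F
(S nor P) xor U = F xor F = F
Hence S2 is false.

Count: 0.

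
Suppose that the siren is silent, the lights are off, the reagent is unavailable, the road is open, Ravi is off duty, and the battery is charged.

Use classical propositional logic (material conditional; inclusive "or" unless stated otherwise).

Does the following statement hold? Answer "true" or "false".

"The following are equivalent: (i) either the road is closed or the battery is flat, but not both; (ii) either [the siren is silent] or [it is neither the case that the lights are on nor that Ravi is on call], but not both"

The statement is true.

Let S = "the road is closed" (F), V = "the battery is charged" (T), P = "the siren is sounding" (F), Q = "the lights are on" (F), U = "Ravi is on call" (F).
Formalization: (S ⊕ ¬V) ↔ (¬P ⊕ (Q ↓ U))

¬V = ¬T = F
S ⊕ ¬V = F ⊕ F = F
¬P = ¬F = T
Q ↓ U = F ↓ F = T
¬P ⊕ (Q ↓ U) = T ⊕ T = F
(S ⊕ ¬V) ↔ (¬P ⊕ (Q ↓ U)) = F ↔ F = T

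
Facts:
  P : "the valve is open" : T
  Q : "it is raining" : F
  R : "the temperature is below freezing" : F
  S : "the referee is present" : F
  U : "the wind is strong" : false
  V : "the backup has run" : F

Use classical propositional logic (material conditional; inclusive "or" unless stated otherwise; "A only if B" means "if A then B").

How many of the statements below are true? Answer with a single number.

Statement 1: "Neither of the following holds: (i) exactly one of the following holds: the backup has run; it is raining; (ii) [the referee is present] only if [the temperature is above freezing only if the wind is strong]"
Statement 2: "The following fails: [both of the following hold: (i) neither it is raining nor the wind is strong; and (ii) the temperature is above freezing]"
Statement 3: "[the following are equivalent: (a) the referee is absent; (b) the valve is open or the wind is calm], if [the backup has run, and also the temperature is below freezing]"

1

Statement 1: Formalization: (V ⊕ Q) ↓ (S → (¬R → U))

V ⊕ Q = F ⊕ F = F
¬R = ¬F = T
¬R → U = T → F = F
S → (¬R → U) = F → F = T
(V ⊕ Q) ↓ (S → (¬R → U)) = F ↓ T = F
Hence Statement 1 is false.

Statement 2: Parsed as ¬((Q ↓ U) ∧ ¬R)

Q ↓ U = F ↓ F = T
¬R = ¬F = T
(Q ↓ U) ∧ ¬R = T ∧ T = T
¬((Q ↓ U) ∧ ¬R) = ¬T = F
So Statement 2 is false.

Statement 3: Parsed as (V ∧ R) → (¬S ↔ (P ∨ ¬U))

V ∧ R = F ∧ F = F
¬S = ¬F = T
¬U = ¬F = T
P ∨ ¬U = T ∨ T = T
¬S ↔ (P ∨ ¬U) = T ↔ T = T
(V ∧ R) → (¬S ↔ (P ∨ ¬U)) = F → T = T
So Statement 3 is true.

1 of the 3 statements is true (Statement 3).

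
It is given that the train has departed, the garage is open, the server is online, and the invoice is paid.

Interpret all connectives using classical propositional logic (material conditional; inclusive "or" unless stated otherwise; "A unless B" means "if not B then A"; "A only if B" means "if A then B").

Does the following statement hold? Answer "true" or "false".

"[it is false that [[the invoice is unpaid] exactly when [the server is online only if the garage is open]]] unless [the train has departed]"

Let P = "the invoice is paid" (T), K = "the server is online" (T), H = "the garage is closed" (F), D = "the train has departed" (T).
This is ~(~P <-> (K -> ~H)) | D.

~P = ~T = F
~H = ~F = T
K -> ~H = T -> T = T
~P <-> (K -> ~H) = F <-> T = F
~(~P <-> (K -> ~H)) = ~F = T
~(~P <-> (K -> ~H)) | D = T | T = T

true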